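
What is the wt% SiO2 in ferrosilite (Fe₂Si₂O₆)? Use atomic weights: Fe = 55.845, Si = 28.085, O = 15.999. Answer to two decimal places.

M(Fe₂Si₂O₆) = 263.854 g/mol; M(SiO2) = 60.083 g/mol.
Moles SiO2 per formula unit = 2 Si ÷ 1 = 2.0000.
SiO2 fraction = (2.0000 × 60.083) / 263.854 = 120.166/263.854 = 0.4554.

45.54 wt%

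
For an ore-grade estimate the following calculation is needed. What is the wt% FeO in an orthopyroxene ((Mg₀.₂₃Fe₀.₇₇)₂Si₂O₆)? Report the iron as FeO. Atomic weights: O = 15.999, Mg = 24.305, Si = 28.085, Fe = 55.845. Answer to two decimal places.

44.37 wt%

Molar mass of (Mg₀.₂₃Fe₀.₇₇)₂Si₂O₆ = 0.46*24.305 + 1.54*55.845 + 2*28.085 + 6*15.999 = 249.346 g/mol.
Each formula unit contains 1.54 Fe, equivalent to 1.54/1 = 1.5400 mol FeO.
M(FeO) = 1×55.845 + 1×15.999 = 71.844 g/mol.
Mass of FeO per formula unit = 1.5400 × 71.844 = 110.640 g.
FeO wt% = 110.640 / 249.346 × 100 = 44.37%.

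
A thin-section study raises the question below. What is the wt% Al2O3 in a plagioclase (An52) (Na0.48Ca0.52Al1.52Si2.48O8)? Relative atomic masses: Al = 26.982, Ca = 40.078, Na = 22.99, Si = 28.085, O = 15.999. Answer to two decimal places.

28.64 wt%

Molar mass of Na0.48Ca0.52Al1.52Si2.48O8 = 0.48×22.99 + 0.52×40.078 + 1.52×26.982 + 2.48×28.085 + 8×15.999 = 270.531 g/mol.
Each formula unit contains 1.52 Al, equivalent to 1.52/2 = 0.7600 mol Al2O3.
M(Al2O3) = 2×26.982 + 3×15.999 = 101.961 g/mol.
Mass of Al2O3 per formula unit = 0.7600 × 101.961 = 77.490 g.
Al2O3 wt% = 77.490 / 270.531 × 100 = 28.64%.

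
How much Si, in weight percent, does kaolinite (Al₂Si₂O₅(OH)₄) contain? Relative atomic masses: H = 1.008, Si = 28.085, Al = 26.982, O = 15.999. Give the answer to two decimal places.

21.76 weight percent

M(Al₂Si₂O₅(OH)₄) = 258.157 g/mol.
Si contributes 2 × 28.085 = 56.170 g per mole.
56.170/258.157 = 0.2176 → 21.76%.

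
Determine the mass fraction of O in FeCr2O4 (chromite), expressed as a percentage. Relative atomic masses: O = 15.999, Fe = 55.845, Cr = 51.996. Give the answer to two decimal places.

Molar mass of FeCr2O4: 1*55.845 + 2*51.996 + 4*15.999 = 223.833 g/mol.
Mass of O per formula unit: 4 × 15.999 = 63.996 g.
Weight fraction O = 63.996 / 223.833 = 0.2859.

28.59 wt%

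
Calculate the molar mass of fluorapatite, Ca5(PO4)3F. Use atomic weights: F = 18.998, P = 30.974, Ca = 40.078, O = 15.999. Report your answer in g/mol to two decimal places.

504.30 g/mol

M = 5×40.078 + 3×30.974 + 12×15.999 + 1×18.998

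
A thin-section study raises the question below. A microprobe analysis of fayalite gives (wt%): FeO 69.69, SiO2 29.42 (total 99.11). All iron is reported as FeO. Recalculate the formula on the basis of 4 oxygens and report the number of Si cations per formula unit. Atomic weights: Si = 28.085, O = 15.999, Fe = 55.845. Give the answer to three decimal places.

1.005 Si apfu

FeO (M=71.844): mol = 0.97002; Fe = 0.97002, O = 0.97002.
SiO2 (M=60.083): mol = 0.48966; Si = 0.48966, O = 0.97932.
ΣO = 1.94934; factor = 4/ΣO = 2.05198.
Si apfu = 0.48966 × 2.05198 = 1.005.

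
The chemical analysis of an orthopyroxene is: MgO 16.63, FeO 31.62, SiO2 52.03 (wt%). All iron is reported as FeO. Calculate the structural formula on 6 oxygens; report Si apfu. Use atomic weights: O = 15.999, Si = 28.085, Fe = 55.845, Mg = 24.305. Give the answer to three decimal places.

2.010 Si apfu

16.63 wt% MgO ÷ 40.304 g/mol = 0.41261 mol, giving 0.41261 Mg and 0.41261 O.
31.62 wt% FeO ÷ 71.844 g/mol = 0.44012 mol, giving 0.44012 Fe and 0.44012 O.
52.03 wt% SiO2 ÷ 60.083 g/mol = 0.86597 mol, giving 0.86597 Si and 1.73194 O.
Oxygen sums to 2.58467; scaling by 6/2.58467 = 2.32138 puts the formula on 6 O.
Si: 0.86597 × 2.32138 = 2.010 atoms per formula unit.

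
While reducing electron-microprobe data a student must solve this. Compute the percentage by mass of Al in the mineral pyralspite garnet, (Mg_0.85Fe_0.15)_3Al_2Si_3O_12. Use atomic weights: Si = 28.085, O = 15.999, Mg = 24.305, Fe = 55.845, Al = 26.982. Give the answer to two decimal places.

12.93 weight percent

Formula mass = 2.55·24.305 + 0.45·55.845 + 2·26.982 + 3·28.085 + 12·15.999 = 417.315 g/mol, of which 53.964 g is Al.
So Al makes up 53.964/417.315 = 0.1293 of the mass, i.e. 12.93%.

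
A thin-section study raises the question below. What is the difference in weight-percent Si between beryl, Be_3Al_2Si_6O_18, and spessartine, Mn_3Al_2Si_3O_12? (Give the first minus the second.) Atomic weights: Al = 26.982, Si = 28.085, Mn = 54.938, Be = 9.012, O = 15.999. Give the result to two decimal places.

14.33 percentage points

First mineral: 168.510 g Si in 537.492 g formula = 31.35 wt% Si.
Second mineral: 84.255 g Si in 495.021 g formula = 17.02 wt% Si.
31.35% − 17.02% gives a difference of 14.33 percentage points.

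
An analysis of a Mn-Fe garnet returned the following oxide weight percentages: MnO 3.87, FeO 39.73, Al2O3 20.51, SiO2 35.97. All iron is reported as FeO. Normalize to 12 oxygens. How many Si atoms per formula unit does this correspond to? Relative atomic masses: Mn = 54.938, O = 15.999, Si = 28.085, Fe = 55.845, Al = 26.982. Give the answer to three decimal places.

2.983 Si apfu

3.87 wt% MnO ÷ 70.937 g/mol = 0.05456 mol, giving 0.05456 Mn and 0.05456 O.
39.73 wt% FeO ÷ 71.844 g/mol = 0.55300 mol, giving 0.55300 Fe and 0.55300 O.
20.51 wt% Al2O3 ÷ 101.961 g/mol = 0.20116 mol, giving 0.40232 Al and 0.60348 O.
35.97 wt% SiO2 ÷ 60.083 g/mol = 0.59867 mol, giving 0.59867 Si and 1.19734 O.
Oxygen sums to 2.40838; scaling by 12/2.40838 = 4.98260 puts the formula on 12 O.
Si: 0.59867 × 4.98260 = 2.983 atoms per formula unit.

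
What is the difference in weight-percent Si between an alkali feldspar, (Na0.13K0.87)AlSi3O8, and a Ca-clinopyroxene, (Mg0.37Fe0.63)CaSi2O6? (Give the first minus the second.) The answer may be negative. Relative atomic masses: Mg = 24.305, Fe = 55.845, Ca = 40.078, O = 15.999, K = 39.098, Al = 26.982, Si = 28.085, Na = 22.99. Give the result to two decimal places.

6.74 percentage points

M((Na0.13K0.87)AlSi3O8) = 276.233 g/mol, so wt% Si = 84.255/276.233 × 100 = 30.50%.
M((Mg0.37Fe0.63)CaSi2O6) = 236.417 g/mol, so wt% Si = 56.170/236.417 × 100 = 23.76%.
30.50 − 23.76 = 6.74 pp.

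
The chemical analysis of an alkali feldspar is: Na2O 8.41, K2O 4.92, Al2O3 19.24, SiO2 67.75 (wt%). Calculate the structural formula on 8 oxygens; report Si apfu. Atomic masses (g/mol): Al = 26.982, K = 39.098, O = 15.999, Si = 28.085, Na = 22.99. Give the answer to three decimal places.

2.998 Si apfu

Na2O: 8.41/61.979 = 0.13569 mol → 0.27138 mol Na, 0.13569 mol O.
K2O: 4.92/94.195 = 0.05223 mol → 0.10446 mol K, 0.05223 mol O.
Al2O3: 19.24/101.961 = 0.18870 mol → 0.37740 mol Al, 0.56610 mol O.
SiO2: 67.75/60.083 = 1.12761 mol → 1.12761 mol Si, 2.25522 mol O.
Total oxygen = 3.00924 mol. Normalization factor = 8/3.00924 = 2.65848.
Si per 8 O = 1.12761 × 2.65848 = 2.998.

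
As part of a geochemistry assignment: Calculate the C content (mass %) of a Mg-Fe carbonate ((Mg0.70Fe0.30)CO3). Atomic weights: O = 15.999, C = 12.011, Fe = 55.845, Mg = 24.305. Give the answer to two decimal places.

Formula mass = 0.70·24.305 + 0.30·55.845 + 1·12.011 + 3·15.999 = 93.775 g/mol, of which 12.011 g is C.
So C makes up 12.011/93.775 = 0.1281 of the mass, i.e. 12.81%.

12.81 mass %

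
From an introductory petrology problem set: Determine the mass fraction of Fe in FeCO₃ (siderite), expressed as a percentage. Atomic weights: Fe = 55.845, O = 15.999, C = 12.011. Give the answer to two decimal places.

Molar mass of FeCO₃: 1·55.845 + 1·12.011 + 3·15.999 = 115.853 g/mol.
Mass of Fe per formula unit: 1 × 55.845 = 55.845 g.
Weight fraction Fe = 55.845 / 115.853 = 0.4820.

48.20 wt%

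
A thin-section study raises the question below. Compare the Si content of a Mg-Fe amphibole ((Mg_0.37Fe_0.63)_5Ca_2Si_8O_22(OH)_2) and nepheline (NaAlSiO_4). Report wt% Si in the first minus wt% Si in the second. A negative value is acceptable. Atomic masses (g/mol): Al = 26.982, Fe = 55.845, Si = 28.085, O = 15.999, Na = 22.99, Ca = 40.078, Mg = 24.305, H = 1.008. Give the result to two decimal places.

Si in (Mg_0.37Fe_0.63)_5Ca_2Si_8O_22(OH)_2: molar mass 911.704 g/mol; 8×28.085 = 224.680 g → 24.64 wt%.
Si in NaAlSiO_4: molar mass 142.053 g/mol; 1×28.085 = 28.085 g → 19.77 wt%.
Difference = 24.64 − 19.77 = 4.87 percentage points.

4.87 percentage points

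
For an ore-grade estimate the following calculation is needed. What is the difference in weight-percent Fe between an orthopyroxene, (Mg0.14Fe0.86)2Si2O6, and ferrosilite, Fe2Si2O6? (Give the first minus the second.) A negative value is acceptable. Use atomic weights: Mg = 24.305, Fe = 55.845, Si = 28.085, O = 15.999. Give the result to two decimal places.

-4.67 percentage points

First mineral: 96.053 g Fe in 255.023 g formula = 37.66 wt% Fe.
Second mineral: 111.690 g Fe in 263.854 g formula = 42.33 wt% Fe.
37.66% − 42.33% gives a difference of -4.67 percentage points.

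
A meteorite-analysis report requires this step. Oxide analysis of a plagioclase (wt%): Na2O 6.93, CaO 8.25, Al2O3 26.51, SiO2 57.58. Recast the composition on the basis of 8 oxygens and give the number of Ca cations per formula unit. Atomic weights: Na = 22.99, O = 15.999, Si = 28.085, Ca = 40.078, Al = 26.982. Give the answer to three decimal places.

0.398 Ca apfu

6.93 wt% Na2O ÷ 61.979 g/mol = 0.11181 mol, giving 0.22362 Na and 0.11181 O.
8.25 wt% CaO ÷ 56.077 g/mol = 0.14712 mol, giving 0.14712 Ca and 0.14712 O.
26.51 wt% Al2O3 ÷ 101.961 g/mol = 0.26000 mol, giving 0.52000 Al and 0.78000 O.
57.58 wt% SiO2 ÷ 60.083 g/mol = 0.95834 mol, giving 0.95834 Si and 1.91668 O.
Oxygen sums to 2.95561; scaling by 8/2.95561 = 2.70672 puts the formula on 8 O.
Ca: 0.14712 × 2.70672 = 0.398 atoms per formula unit.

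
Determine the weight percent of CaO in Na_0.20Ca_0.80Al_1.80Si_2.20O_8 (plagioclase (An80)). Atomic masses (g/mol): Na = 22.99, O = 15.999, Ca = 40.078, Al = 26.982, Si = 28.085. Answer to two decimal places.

Formula mass = 275.007 g/mol.
0.80 Ca → 0.8000 mol CaO per formula unit; M(CaO) = 56.077, so CaO mass = 44.862 g.
44.862/275.007 × 100 = 16.31 wt%.

16.31 wt%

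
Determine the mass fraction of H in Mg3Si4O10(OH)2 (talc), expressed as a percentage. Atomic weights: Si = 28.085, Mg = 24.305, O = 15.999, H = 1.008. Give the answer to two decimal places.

Formula mass = 3×24.305 + 4×28.085 + 12×15.999 + 2×1.008 = 379.259 g/mol, of which 2.016 g is H.
So H makes up 2.016/379.259 = 0.0053 of the mass, i.e. 0.53%.

0.53 weight percent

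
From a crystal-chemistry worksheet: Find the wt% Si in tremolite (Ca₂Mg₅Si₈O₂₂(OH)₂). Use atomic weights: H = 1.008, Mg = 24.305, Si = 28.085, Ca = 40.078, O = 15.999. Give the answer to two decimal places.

27.66 mass %

M(Ca₂Mg₅Si₈O₂₂(OH)₂) = 812.353 g/mol.
Si contributes 8 × 28.085 = 224.680 g per mole.
224.680/812.353 = 0.2766 → 27.66%.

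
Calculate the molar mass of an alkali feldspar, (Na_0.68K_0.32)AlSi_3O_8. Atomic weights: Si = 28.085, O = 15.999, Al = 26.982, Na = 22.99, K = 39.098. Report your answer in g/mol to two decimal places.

The formula mass is the sum 0.68×22.99 + 0.32×39.098 + 1×26.982 + 3×28.085 + 8×15.999.

267.37 g/mol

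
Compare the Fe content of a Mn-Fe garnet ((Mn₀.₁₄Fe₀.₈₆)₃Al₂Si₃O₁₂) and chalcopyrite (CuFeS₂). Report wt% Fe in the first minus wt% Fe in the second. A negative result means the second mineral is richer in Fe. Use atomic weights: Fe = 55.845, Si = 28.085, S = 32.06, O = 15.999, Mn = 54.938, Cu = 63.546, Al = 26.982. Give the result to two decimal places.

-1.46 percentage points

M((Mn₀.₁₄Fe₀.₈₆)₃Al₂Si₃O₁₂) = 497.361 g/mol, so wt% Fe = 144.080/497.361 × 100 = 28.97%.
M(CuFeS₂) = 183.511 g/mol, so wt% Fe = 55.845/183.511 × 100 = 30.43%.
28.97 − 30.43 = -1.46 pp.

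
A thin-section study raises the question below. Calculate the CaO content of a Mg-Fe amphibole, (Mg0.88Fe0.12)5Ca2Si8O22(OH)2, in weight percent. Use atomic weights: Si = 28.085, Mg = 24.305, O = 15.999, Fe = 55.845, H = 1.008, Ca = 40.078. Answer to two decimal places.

13.49 wt%

Molar mass of (Mg0.88Fe0.12)5Ca2Si8O22(OH)2 = 4.40×24.305 + 0.60×55.845 + 2×40.078 + 8×28.085 + 24×15.999 + 2×1.008 = 831.277 g/mol.
Each formula unit contains 2 Ca, equivalent to 2/1 = 2.0000 mol CaO.
M(CaO) = 1×40.078 + 1×15.999 = 56.077 g/mol.
Mass of CaO per formula unit = 2.0000 × 56.077 = 112.154 g.
CaO wt% = 112.154 / 831.277 × 100 = 13.49%.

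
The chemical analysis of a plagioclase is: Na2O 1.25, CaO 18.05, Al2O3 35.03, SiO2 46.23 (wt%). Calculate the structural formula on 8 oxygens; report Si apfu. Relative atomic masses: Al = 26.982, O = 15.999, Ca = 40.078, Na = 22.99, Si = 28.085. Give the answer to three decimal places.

1.25 wt% Na2O ÷ 61.979 g/mol = 0.02017 mol, giving 0.04034 Na and 0.02017 O.
18.05 wt% CaO ÷ 56.077 g/mol = 0.32188 mol, giving 0.32188 Ca and 0.32188 O.
35.03 wt% Al2O3 ÷ 101.961 g/mol = 0.34356 mol, giving 0.68712 Al and 1.03068 O.
46.23 wt% SiO2 ÷ 60.083 g/mol = 0.76944 mol, giving 0.76944 Si and 1.53888 O.
Oxygen sums to 2.91161; scaling by 8/2.91161 = 2.74762 puts the formula on 8 O.
Si: 0.76944 × 2.74762 = 2.114 atoms per formula unit.

2.114 Si apfu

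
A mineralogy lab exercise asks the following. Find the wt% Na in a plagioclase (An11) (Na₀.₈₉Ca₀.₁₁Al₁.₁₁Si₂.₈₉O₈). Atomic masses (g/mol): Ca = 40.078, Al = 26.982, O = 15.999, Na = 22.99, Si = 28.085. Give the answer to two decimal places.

M(Na₀.₈₉Ca₀.₁₁Al₁.₁₁Si₂.₈₉O₈) = 263.977 g/mol.
Na contributes 0.89 × 22.99 = 20.461 g per mole.
20.461/263.977 = 0.0775 → 7.75%.

7.75 mass %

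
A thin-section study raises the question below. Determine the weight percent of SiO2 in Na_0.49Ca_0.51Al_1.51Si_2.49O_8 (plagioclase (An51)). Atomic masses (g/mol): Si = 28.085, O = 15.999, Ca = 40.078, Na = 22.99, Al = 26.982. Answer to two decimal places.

55.33 wt%

Molar mass of Na_0.49Ca_0.51Al_1.51Si_2.49O_8 = 0.49·22.99 + 0.51·40.078 + 1.51·26.982 + 2.49·28.085 + 8·15.999 = 270.371 g/mol.
Each formula unit contains 2.49 Si, equivalent to 2.49/1 = 2.4900 mol SiO2.
M(SiO2) = 1×28.085 + 2×15.999 = 60.083 g/mol.
Mass of SiO2 per formula unit = 2.4900 × 60.083 = 149.607 g.
SiO2 wt% = 149.607 / 270.371 × 100 = 55.33%.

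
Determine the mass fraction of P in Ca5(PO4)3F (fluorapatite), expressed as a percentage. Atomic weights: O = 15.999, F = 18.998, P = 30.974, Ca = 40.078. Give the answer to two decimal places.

Formula mass = 5×40.078 + 3×30.974 + 12×15.999 + 1×18.998 = 504.298 g/mol, of which 92.922 g is P.
So P makes up 92.922/504.298 = 0.1843 of the mass, i.e. 18.43%.

18.43 weight percent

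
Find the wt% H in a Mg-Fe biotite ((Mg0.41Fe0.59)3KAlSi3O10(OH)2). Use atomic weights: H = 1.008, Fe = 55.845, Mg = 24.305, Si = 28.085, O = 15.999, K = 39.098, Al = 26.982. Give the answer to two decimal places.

0.43 weight percent

Molar mass of (Mg0.41Fe0.59)3KAlSi3O10(OH)2: 1.23×24.305 + 1.77×55.845 + 1×39.098 + 1×26.982 + 3×28.085 + 12×15.999 + 2×1.008 = 473.080 g/mol.
Mass of H per formula unit: 2 × 1.008 = 2.016 g.
Weight fraction H = 2.016 / 473.080 = 0.0043.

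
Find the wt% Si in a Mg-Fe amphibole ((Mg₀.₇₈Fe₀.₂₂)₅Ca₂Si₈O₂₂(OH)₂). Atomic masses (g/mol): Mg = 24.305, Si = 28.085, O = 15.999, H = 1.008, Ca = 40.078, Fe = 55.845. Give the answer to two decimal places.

Formula mass = 3.90·24.305 + 1.10·55.845 + 2·40.078 + 8·28.085 + 24·15.999 + 2·1.008 = 847.047 g/mol, of which 224.680 g is Si.
So Si makes up 224.680/847.047 = 0.2653 of the mass, i.e. 26.53%.

26.53 mass %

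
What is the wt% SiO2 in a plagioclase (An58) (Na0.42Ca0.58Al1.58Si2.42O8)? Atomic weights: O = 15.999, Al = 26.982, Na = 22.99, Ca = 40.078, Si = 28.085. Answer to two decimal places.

53.56 wt%

Formula mass = 271.490 g/mol.
2.42 Si → 2.4200 mol SiO2 per formula unit; M(SiO2) = 60.083, so SiO2 mass = 145.401 g.
145.401/271.490 × 100 = 53.56 wt%.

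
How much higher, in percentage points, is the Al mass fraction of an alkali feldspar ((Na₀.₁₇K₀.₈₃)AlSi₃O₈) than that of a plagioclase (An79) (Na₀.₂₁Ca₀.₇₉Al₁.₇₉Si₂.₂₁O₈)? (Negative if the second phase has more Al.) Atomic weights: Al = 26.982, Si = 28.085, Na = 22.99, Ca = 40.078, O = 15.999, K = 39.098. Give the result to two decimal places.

-7.78 percentage points

Al in (Na₀.₁₇K₀.₈₃)AlSi₃O₈: molar mass 275.589 g/mol; 1×26.982 = 26.982 g → 9.79 wt%.
Al in Na₀.₂₁Ca₀.₇₉Al₁.₇₉Si₂.₂₁O₈: molar mass 274.847 g/mol; 1.79×26.982 = 48.298 g → 17.57 wt%.
Difference = 9.79 − 17.57 = -7.78 percentage points.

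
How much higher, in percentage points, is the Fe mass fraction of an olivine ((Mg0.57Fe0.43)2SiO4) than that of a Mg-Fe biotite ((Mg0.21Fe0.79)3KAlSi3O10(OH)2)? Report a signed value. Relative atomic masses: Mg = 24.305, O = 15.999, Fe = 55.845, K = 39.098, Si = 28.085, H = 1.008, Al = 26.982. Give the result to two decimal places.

M((Mg0.57Fe0.43)2SiO4) = 167.815 g/mol, so wt% Fe = 48.027/167.815 × 100 = 28.62%.
M((Mg0.21Fe0.79)3KAlSi3O10(OH)2) = 492.004 g/mol, so wt% Fe = 132.353/492.004 × 100 = 26.90%.
28.62 − 26.90 = 1.72 pp.

1.72 percentage points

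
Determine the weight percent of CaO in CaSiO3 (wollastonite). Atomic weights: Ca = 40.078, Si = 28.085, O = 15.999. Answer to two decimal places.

48.28 wt%

M(CaSiO3) = 116.160 g/mol; M(CaO) = 56.077 g/mol.
Moles CaO per formula unit = 1 Ca ÷ 1 = 1.0000.
CaO fraction = (1.0000 × 56.077) / 116.160 = 56.077/116.160 = 0.4828.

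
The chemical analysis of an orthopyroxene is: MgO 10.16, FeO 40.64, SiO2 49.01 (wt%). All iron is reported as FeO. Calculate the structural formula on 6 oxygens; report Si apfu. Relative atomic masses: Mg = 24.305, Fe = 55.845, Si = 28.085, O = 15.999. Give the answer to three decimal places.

1.998 Si apfu

MgO: 10.16/40.304 = 0.25208 mol → 0.25208 mol Mg, 0.25208 mol O.
FeO: 40.64/71.844 = 0.56567 mol → 0.56567 mol Fe, 0.56567 mol O.
SiO2: 49.01/60.083 = 0.81570 mol → 0.81570 mol Si, 1.63140 mol O.
Total oxygen = 2.44915 mol. Normalization factor = 6/2.44915 = 2.44983.
Si per 6 O = 0.81570 × 2.44983 = 1.998.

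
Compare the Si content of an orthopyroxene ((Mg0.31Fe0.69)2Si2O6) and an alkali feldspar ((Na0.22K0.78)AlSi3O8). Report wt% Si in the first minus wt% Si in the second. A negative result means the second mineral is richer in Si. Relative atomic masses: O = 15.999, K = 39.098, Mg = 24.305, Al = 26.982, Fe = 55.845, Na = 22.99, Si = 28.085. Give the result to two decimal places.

Si in (Mg0.31Fe0.69)2Si2O6: molar mass 244.299 g/mol; 2×28.085 = 56.170 g → 22.99 wt%.
Si in (Na0.22K0.78)AlSi3O8: molar mass 274.783 g/mol; 3×28.085 = 84.255 g → 30.66 wt%.
Difference = 22.99 − 30.66 = -7.67 percentage points.

-7.67 percentage points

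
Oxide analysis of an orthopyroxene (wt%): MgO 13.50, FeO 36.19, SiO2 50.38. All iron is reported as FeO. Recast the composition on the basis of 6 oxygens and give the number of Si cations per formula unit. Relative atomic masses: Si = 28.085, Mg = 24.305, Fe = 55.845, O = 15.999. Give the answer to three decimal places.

MgO (M=40.304): mol = 0.33495; Mg = 0.33495, O = 0.33495.
FeO (M=71.844): mol = 0.50373; Fe = 0.50373, O = 0.50373.
SiO2 (M=60.083): mol = 0.83851; Si = 0.83851, O = 1.67702.
ΣO = 2.51570; factor = 6/ΣO = 2.38502.
Si apfu = 0.83851 × 2.38502 = 2.000.

2.000 Si apfu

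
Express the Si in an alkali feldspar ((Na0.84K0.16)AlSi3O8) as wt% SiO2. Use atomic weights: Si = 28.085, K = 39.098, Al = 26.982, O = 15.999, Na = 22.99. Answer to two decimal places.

Molar mass of (Na0.84K0.16)AlSi3O8 = 0.84·22.99 + 0.16·39.098 + 1·26.982 + 3·28.085 + 8·15.999 = 264.796 g/mol.
Each formula unit contains 3 Si, equivalent to 3/1 = 3.0000 mol SiO2.
M(SiO2) = 1×28.085 + 2×15.999 = 60.083 g/mol.
Mass of SiO2 per formula unit = 3.0000 × 60.083 = 180.249 g.
SiO2 wt% = 180.249 / 264.796 × 100 = 68.07%.

68.07 wt%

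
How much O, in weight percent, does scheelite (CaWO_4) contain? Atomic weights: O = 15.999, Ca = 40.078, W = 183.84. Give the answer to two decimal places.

22.23 weight percent

Molar mass of CaWO_4: 1·40.078 + 1·183.84 + 4·15.999 = 287.914 g/mol.
Mass of O per formula unit: 4 × 15.999 = 63.996 g.
Weight fraction O = 63.996 / 287.914 = 0.2223.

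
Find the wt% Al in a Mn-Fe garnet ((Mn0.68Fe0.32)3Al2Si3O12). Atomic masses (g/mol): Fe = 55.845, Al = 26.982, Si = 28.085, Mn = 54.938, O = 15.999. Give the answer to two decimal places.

10.88 wt%

Formula mass = 2.04·54.938 + 0.96·55.845 + 2·26.982 + 3·28.085 + 12·15.999 = 495.892 g/mol, of which 53.964 g is Al.
So Al makes up 53.964/495.892 = 0.1088 of the mass, i.e. 10.88%.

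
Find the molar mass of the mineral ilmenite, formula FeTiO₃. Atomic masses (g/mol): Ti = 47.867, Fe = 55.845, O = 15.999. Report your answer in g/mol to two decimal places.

Fe: 1 × 55.845 = 55.8450
Ti: 1 × 47.867 = 47.8670
O: 3 × 15.999 = 47.9970
Summing the contributions gives the formula mass.

151.71 g/mol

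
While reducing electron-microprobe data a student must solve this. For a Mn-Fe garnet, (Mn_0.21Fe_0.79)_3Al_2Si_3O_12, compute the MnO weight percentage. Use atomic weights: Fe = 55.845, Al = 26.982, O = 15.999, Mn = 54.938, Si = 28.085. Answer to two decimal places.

M((Mn_0.21Fe_0.79)_3Al_2Si_3O_12) = 497.171 g/mol; M(MnO) = 70.937 g/mol.
Moles MnO per formula unit = 0.63 Mn ÷ 1 = 0.6300.
MnO fraction = (0.6300 × 70.937) / 497.171 = 44.690/497.171 = 0.0899.

8.99 wt%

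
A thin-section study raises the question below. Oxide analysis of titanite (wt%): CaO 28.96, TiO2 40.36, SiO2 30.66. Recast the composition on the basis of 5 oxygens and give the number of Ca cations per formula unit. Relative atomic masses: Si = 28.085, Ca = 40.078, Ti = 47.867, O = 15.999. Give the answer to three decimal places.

28.96 wt% CaO ÷ 56.077 g/mol = 0.51643 mol, giving 0.51643 Ca and 0.51643 O.
40.36 wt% TiO2 ÷ 79.865 g/mol = 0.50535 mol, giving 0.50535 Ti and 1.01070 O.
30.66 wt% SiO2 ÷ 60.083 g/mol = 0.51029 mol, giving 0.51029 Si and 1.02058 O.
Oxygen sums to 2.54771; scaling by 5/2.54771 = 1.96255 puts the formula on 5 O.
Ca: 0.51643 × 1.96255 = 1.014 atoms per formula unit.

1.014 Ca apfu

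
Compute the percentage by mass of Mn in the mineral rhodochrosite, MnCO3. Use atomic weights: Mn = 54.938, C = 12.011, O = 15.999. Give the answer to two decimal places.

M(MnCO3) = 114.946 g/mol.
Mn contributes 1 × 54.938 = 54.938 g per mole.
54.938/114.946 = 0.4779 → 47.79%.

47.79 weight percent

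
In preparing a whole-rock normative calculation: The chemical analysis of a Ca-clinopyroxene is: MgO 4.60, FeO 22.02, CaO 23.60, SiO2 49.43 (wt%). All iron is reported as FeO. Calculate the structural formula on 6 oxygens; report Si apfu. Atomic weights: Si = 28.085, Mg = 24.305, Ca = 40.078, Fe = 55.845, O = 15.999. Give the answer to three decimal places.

4.60 wt% MgO ÷ 40.304 g/mol = 0.11413 mol, giving 0.11413 Mg and 0.11413 O.
22.02 wt% FeO ÷ 71.844 g/mol = 0.30650 mol, giving 0.30650 Fe and 0.30650 O.
23.60 wt% CaO ÷ 56.077 g/mol = 0.42085 mol, giving 0.42085 Ca and 0.42085 O.
49.43 wt% SiO2 ÷ 60.083 g/mol = 0.82270 mol, giving 0.82270 Si and 1.64540 O.
Oxygen sums to 2.48688; scaling by 6/2.48688 = 2.41266 puts the formula on 6 O.
Si: 0.82270 × 2.41266 = 1.985 atoms per formula unit.

1.985 Si apfu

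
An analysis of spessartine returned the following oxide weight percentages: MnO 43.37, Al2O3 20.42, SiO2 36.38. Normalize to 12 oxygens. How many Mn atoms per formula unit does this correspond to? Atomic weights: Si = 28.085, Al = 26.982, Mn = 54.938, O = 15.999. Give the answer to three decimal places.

MnO (M=70.937): mol = 0.61139; Mn = 0.61139, O = 0.61139.
Al2O3 (M=101.961): mol = 0.20027; Al = 0.40054, O = 0.60081.
SiO2 (M=60.083): mol = 0.60550; Si = 0.60550, O = 1.21100.
ΣO = 2.42320; factor = 12/ΣO = 4.95213.
Mn apfu = 0.61139 × 4.95213 = 3.028.

3.028 Mn apfu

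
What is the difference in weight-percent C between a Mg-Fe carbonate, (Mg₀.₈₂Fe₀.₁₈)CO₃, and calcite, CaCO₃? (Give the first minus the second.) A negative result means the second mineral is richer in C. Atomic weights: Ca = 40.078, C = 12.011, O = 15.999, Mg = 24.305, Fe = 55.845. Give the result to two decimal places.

1.35 percentage points

C in (Mg₀.₈₂Fe₀.₁₈)CO₃: molar mass 89.990 g/mol; 1×12.011 = 12.011 g → 13.35 wt%.
C in CaCO₃: molar mass 100.086 g/mol; 1×12.011 = 12.011 g → 12.00 wt%.
Difference = 13.35 − 12.00 = 1.35 percentage points.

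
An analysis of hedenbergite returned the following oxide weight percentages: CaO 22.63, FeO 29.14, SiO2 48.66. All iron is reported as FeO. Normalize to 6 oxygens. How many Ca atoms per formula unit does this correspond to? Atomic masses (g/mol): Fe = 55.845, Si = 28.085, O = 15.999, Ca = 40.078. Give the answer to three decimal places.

0.997 Ca apfu

CaO (M=56.077): mol = 0.40355; Ca = 0.40355, O = 0.40355.
FeO (M=71.844): mol = 0.40560; Fe = 0.40560, O = 0.40560.
SiO2 (M=60.083): mol = 0.80988; Si = 0.80988, O = 1.61976.
ΣO = 2.42891; factor = 6/ΣO = 2.47024.
Ca apfu = 0.40355 × 2.47024 = 0.997.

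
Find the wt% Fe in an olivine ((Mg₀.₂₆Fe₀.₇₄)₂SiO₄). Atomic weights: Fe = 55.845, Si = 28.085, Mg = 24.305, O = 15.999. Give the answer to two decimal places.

44.11 mass %

Formula mass = 0.52×24.305 + 1.48×55.845 + 1×28.085 + 4×15.999 = 187.370 g/mol, of which 82.651 g is Fe.
So Fe makes up 82.651/187.370 = 0.4411 of the mass, i.e. 44.11%.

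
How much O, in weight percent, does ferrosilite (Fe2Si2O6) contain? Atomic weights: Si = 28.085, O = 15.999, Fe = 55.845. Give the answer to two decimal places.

M(Fe2Si2O6) = 263.854 g/mol.
O contributes 6 × 15.999 = 95.994 g per mole.
95.994/263.854 = 0.3638 → 36.38%.

36.38 weight percent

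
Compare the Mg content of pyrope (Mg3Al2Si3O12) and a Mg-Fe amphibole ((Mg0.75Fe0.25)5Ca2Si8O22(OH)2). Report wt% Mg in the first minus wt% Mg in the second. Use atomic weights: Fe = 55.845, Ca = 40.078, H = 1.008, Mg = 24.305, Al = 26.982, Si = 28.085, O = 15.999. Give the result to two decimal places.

First mineral: 72.915 g Mg in 403.122 g formula = 18.09 wt% Mg.
Second mineral: 91.144 g Mg in 851.778 g formula = 10.70 wt% Mg.
18.09% − 10.70% gives a difference of 7.39 percentage points.

7.39 percentage points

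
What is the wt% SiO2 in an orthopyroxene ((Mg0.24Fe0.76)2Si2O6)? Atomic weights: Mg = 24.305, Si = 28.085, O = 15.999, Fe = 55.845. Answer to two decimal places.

M((Mg0.24Fe0.76)2Si2O6) = 248.715 g/mol; M(SiO2) = 60.083 g/mol.
Moles SiO2 per formula unit = 2 Si ÷ 1 = 2.0000.
SiO2 fraction = (2.0000 × 60.083) / 248.715 = 120.166/248.715 = 0.4831.

48.31 wt%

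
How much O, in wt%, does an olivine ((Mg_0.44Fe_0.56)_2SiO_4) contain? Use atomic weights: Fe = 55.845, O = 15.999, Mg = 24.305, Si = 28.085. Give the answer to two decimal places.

Formula mass = 0.88*24.305 + 1.12*55.845 + 1*28.085 + 4*15.999 = 176.016 g/mol, of which 63.996 g is O.
So O makes up 63.996/176.016 = 0.3636 of the mass, i.e. 36.36%.

36.36 wt%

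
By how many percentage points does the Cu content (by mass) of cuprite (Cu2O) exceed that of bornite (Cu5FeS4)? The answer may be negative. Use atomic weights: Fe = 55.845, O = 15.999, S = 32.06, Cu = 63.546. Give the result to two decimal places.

25.50 percentage points

M(Cu2O) = 143.091 g/mol, so wt% Cu = 127.092/143.091 × 100 = 88.82%.
M(Cu5FeS4) = 501.815 g/mol, so wt% Cu = 317.730/501.815 × 100 = 63.32%.
88.82 − 63.32 = 25.50 pp.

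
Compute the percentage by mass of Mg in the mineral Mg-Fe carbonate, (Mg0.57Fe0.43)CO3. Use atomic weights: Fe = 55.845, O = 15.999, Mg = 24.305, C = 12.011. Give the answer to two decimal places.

Formula mass = 0.57×24.305 + 0.43×55.845 + 1×12.011 + 3×15.999 = 97.875 g/mol, of which 13.854 g is Mg.
So Mg makes up 13.854/97.875 = 0.1415 of the mass, i.e. 14.15%.

14.15 weight percent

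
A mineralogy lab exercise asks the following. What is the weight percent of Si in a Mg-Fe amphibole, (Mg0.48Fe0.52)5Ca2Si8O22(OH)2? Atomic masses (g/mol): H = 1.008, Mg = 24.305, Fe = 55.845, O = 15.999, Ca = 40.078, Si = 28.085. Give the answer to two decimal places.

25.12 mass %

M((Mg0.48Fe0.52)5Ca2Si8O22(OH)2) = 894.357 g/mol.
Si contributes 8 × 28.085 = 224.680 g per mole.
224.680/894.357 = 0.2512 → 25.12%.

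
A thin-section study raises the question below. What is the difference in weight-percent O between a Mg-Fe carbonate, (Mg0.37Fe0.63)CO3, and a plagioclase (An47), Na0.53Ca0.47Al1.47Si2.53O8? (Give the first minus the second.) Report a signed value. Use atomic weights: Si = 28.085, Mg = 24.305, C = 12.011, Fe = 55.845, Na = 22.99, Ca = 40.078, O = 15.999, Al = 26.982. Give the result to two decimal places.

-1.38 percentage points

M((Mg0.37Fe0.63)CO3) = 104.183 g/mol, so wt% O = 47.997/104.183 × 100 = 46.07%.
M(Na0.53Ca0.47Al1.47Si2.53O8) = 269.732 g/mol, so wt% O = 127.992/269.732 × 100 = 47.45%.
46.07 − 47.45 = -1.38 pp.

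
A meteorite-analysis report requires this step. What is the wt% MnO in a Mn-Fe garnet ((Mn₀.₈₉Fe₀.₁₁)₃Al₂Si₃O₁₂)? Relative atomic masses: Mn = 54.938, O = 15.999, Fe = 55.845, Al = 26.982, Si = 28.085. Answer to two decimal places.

38.24 wt%

Molar mass of (Mn₀.₈₉Fe₀.₁₁)₃Al₂Si₃O₁₂ = 2.67·54.938 + 0.33·55.845 + 2·26.982 + 3·28.085 + 12·15.999 = 495.320 g/mol.
Each formula unit contains 2.67 Mn, equivalent to 2.67/1 = 2.6700 mol MnO.
M(MnO) = 1×54.938 + 1×15.999 = 70.937 g/mol.
Mass of MnO per formula unit = 2.6700 × 70.937 = 189.402 g.
MnO wt% = 189.402 / 495.320 × 100 = 38.24%.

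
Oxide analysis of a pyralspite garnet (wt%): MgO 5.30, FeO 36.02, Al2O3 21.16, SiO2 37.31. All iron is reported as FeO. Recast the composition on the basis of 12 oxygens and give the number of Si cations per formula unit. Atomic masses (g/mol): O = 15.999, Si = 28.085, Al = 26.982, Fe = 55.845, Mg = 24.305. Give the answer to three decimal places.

2.984 Si apfu

MgO (M=40.304): mol = 0.13150; Mg = 0.13150, O = 0.13150.
FeO (M=71.844): mol = 0.50136; Fe = 0.50136, O = 0.50136.
Al2O3 (M=101.961): mol = 0.20753; Al = 0.41506, O = 0.62259.
SiO2 (M=60.083): mol = 0.62097; Si = 0.62097, O = 1.24194.
ΣO = 2.49739; factor = 12/ΣO = 4.80502.
Si apfu = 0.62097 × 4.80502 = 2.984.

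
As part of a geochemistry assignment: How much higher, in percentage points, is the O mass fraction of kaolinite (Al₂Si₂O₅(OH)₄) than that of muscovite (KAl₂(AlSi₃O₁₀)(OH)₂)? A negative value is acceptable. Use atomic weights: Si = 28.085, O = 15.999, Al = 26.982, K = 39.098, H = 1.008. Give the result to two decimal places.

7.58 percentage points

O in Al₂Si₂O₅(OH)₄: molar mass 258.157 g/mol; 9×15.999 = 143.991 g → 55.78 wt%.
O in KAl₂(AlSi₃O₁₀)(OH)₂: molar mass 398.303 g/mol; 12×15.999 = 191.988 g → 48.20 wt%.
Difference = 55.78 − 48.20 = 7.58 percentage points.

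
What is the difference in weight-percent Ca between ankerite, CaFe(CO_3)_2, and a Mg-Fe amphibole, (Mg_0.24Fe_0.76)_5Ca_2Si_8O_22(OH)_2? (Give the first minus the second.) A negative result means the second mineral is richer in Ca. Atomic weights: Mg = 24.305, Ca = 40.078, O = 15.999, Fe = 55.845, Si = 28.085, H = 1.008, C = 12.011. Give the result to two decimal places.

9.96 percentage points

M(CaFe(CO_3)_2) = 215.939 g/mol, so wt% Ca = 40.078/215.939 × 100 = 18.56%.
M((Mg_0.24Fe_0.76)_5Ca_2Si_8O_22(OH)_2) = 932.205 g/mol, so wt% Ca = 80.156/932.205 × 100 = 8.60%.
18.56 − 8.60 = 9.96 pp.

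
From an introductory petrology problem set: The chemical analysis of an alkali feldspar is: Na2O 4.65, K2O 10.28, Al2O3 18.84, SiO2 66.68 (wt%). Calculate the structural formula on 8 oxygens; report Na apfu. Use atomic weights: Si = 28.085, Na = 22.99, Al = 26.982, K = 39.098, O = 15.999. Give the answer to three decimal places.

Na2O (M=61.979): mol = 0.07503; Na = 0.15006, O = 0.07503.
K2O (M=94.195): mol = 0.10914; K = 0.21828, O = 0.10914.
Al2O3 (M=101.961): mol = 0.18478; Al = 0.36956, O = 0.55434.
SiO2 (M=60.083): mol = 1.10980; Si = 1.10980, O = 2.21960.
ΣO = 2.95811; factor = 8/ΣO = 2.70443.
Na apfu = 0.15006 × 2.70443 = 0.406.

0.406 Na apfu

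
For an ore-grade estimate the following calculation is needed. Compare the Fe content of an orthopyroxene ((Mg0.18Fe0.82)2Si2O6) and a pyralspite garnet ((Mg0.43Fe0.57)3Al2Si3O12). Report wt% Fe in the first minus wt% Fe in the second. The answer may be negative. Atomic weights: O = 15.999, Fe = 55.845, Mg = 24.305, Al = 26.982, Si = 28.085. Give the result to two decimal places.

Fe in (Mg0.18Fe0.82)2Si2O6: molar mass 252.500 g/mol; 1.64×55.845 = 91.586 g → 36.27 wt%.
Fe in (Mg0.43Fe0.57)3Al2Si3O12: molar mass 457.055 g/mol; 1.71×55.845 = 95.495 g → 20.89 wt%.
Difference = 36.27 − 20.89 = 15.38 percentage points.

15.38 percentage points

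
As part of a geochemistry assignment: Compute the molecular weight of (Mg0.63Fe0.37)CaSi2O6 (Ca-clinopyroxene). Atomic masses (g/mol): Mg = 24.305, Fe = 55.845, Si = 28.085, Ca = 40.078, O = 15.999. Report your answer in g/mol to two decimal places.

228.22 g/mol

The formula mass is the sum 0.63(24.305) + 0.37(55.845) + 1(40.078) + 2(28.085) + 6(15.999).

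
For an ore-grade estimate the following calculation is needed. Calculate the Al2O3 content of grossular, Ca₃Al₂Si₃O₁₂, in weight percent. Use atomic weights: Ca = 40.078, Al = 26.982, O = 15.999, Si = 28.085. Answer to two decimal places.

Formula mass = 450.441 g/mol.
2 Al → 1.0000 mol Al2O3 per formula unit; M(Al2O3) = 101.961, so Al2O3 mass = 101.961 g.
101.961/450.441 × 100 = 22.64 wt%.

22.64 wt%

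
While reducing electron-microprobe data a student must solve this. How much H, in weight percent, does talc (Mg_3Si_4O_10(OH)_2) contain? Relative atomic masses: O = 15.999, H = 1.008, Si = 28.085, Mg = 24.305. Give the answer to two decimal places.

Formula mass = 3*24.305 + 4*28.085 + 12*15.999 + 2*1.008 = 379.259 g/mol, of which 2.016 g is H.
So H makes up 2.016/379.259 = 0.0053 of the mass, i.e. 0.53%.

0.53 weight percent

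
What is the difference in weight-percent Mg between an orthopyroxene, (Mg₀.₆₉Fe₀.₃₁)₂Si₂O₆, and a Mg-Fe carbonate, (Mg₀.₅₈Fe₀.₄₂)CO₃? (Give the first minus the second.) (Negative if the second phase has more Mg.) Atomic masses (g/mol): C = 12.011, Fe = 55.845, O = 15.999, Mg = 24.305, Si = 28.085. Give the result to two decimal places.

First mineral: 33.541 g Mg in 220.329 g formula = 15.22 wt% Mg.
Second mineral: 14.097 g Mg in 97.560 g formula = 14.45 wt% Mg.
15.22% − 14.45% gives a difference of 0.77 percentage points.

0.77 percentage points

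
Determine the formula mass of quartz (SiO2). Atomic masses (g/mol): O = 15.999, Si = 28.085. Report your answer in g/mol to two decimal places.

M = 1(28.085) + 2(15.999)

60.08 g/mol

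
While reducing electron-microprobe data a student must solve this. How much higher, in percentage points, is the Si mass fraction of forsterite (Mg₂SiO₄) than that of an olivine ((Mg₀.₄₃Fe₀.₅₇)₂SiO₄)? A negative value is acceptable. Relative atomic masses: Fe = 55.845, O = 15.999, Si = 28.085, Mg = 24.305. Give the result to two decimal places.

M(Mg₂SiO₄) = 140.691 g/mol, so wt% Si = 28.085/140.691 × 100 = 19.96%.
M((Mg₀.₄₃Fe₀.₅₇)₂SiO₄) = 176.647 g/mol, so wt% Si = 28.085/176.647 × 100 = 15.90%.
19.96 − 15.90 = 4.06 pp.

4.06 percentage points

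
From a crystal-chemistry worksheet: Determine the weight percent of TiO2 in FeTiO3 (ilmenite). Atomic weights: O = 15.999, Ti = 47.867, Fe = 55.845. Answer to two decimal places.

Molar mass of FeTiO3 = 1·55.845 + 1·47.867 + 3·15.999 = 151.709 g/mol.
Each formula unit contains 1 Ti, equivalent to 1/1 = 1.0000 mol TiO2.
M(TiO2) = 1×47.867 + 2×15.999 = 79.865 g/mol.
Mass of TiO2 per formula unit = 1.0000 × 79.865 = 79.865 g.
TiO2 wt% = 79.865 / 151.709 × 100 = 52.64%.

52.64 wt%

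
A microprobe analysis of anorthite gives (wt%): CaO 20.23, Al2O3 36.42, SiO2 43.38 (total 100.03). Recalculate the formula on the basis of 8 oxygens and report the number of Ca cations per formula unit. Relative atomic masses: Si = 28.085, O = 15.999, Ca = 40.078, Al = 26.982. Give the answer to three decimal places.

1.003 Ca apfu

CaO (M=56.077): mol = 0.36075; Ca = 0.36075, O = 0.36075.
Al2O3 (M=101.961): mol = 0.35720; Al = 0.71440, O = 1.07160.
SiO2 (M=60.083): mol = 0.72200; Si = 0.72200, O = 1.44400.
ΣO = 2.87635; factor = 8/ΣO = 2.78130.
Ca apfu = 0.36075 × 2.78130 = 1.003.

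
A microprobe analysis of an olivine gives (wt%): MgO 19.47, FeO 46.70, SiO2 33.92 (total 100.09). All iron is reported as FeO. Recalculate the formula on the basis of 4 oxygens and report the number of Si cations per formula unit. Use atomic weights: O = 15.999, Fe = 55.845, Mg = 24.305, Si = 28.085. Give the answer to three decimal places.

0.998 Si apfu

19.47 wt% MgO ÷ 40.304 g/mol = 0.48308 mol, giving 0.48308 Mg and 0.48308 O.
46.70 wt% FeO ÷ 71.844 g/mol = 0.65002 mol, giving 0.65002 Fe and 0.65002 O.
33.92 wt% SiO2 ÷ 60.083 g/mol = 0.56455 mol, giving 0.56455 Si and 1.12910 O.
Oxygen sums to 2.26220; scaling by 4/2.26220 = 1.76819 puts the formula on 4 O.
Si: 0.56455 × 1.76819 = 0.998 atoms per formula unit.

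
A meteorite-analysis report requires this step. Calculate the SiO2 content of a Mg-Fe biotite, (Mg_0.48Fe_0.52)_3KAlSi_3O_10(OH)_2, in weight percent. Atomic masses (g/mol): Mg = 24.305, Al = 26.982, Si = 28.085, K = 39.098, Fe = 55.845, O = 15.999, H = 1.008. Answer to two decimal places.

M((Mg_0.48Fe_0.52)_3KAlSi_3O_10(OH)_2) = 466.456 g/mol; M(SiO2) = 60.083 g/mol.
Moles SiO2 per formula unit = 3 Si ÷ 1 = 3.0000.
SiO2 fraction = (3.0000 × 60.083) / 466.456 = 180.249/466.456 = 0.3864.

38.64 wt%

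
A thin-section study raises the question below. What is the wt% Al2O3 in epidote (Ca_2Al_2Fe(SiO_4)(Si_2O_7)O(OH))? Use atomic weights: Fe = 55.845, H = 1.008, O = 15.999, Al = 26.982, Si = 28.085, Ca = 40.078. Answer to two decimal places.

M(Ca_2Al_2Fe(SiO_4)(Si_2O_7)O(OH)) = 483.215 g/mol; M(Al2O3) = 101.961 g/mol.
Moles Al2O3 per formula unit = 2 Al ÷ 2 = 1.0000.
Al2O3 fraction = (1.0000 × 101.961) / 483.215 = 101.961/483.215 = 0.2110.

21.10 wt%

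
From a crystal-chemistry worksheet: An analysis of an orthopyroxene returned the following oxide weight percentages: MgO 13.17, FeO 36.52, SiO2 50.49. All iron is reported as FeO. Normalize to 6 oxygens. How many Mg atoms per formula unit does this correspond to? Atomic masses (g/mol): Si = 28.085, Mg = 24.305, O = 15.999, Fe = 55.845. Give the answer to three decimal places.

0.779 Mg apfu

13.17 wt% MgO ÷ 40.304 g/mol = 0.32677 mol, giving 0.32677 Mg and 0.32677 O.
36.52 wt% FeO ÷ 71.844 g/mol = 0.50832 mol, giving 0.50832 Fe and 0.50832 O.
50.49 wt% SiO2 ÷ 60.083 g/mol = 0.84034 mol, giving 0.84034 Si and 1.68068 O.
Oxygen sums to 2.51577; scaling by 6/2.51577 = 2.38496 puts the formula on 6 O.
Mg: 0.32677 × 2.38496 = 0.779 atoms per formula unit.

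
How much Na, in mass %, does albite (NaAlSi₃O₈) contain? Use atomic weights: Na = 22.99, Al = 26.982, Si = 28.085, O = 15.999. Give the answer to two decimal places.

Molar mass of NaAlSi₃O₈: 1×22.99 + 1×26.982 + 3×28.085 + 8×15.999 = 262.219 g/mol.
Mass of Na per formula unit: 1 × 22.99 = 22.990 g.
Weight fraction Na = 22.990 / 262.219 = 0.0877.

8.77 mass %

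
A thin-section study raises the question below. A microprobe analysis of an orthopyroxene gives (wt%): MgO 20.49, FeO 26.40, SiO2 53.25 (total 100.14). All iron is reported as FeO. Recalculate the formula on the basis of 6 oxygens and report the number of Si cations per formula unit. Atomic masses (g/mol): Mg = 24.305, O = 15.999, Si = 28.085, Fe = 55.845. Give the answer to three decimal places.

MgO: 20.49/40.304 = 0.50839 mol → 0.50839 mol Mg, 0.50839 mol O.
FeO: 26.40/71.844 = 0.36746 mol → 0.36746 mol Fe, 0.36746 mol O.
SiO2: 53.25/60.083 = 0.88627 mol → 0.88627 mol Si, 1.77254 mol O.
Total oxygen = 2.64839 mol. Normalization factor = 6/2.64839 = 2.26553.
Si per 6 O = 0.88627 × 2.26553 = 2.008.

2.008 Si apfu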